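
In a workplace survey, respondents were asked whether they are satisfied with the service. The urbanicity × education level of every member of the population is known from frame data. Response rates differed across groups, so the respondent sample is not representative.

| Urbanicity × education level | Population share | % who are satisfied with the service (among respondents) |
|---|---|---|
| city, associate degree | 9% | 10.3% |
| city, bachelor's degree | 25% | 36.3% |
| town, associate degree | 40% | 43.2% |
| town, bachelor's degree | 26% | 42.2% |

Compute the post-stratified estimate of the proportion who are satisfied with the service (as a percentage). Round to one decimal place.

38.3%

Each cell contributes population-share × respondent value:
  city, associate degree: 0.09 × 10.3 = 0.927
  city, bachelor's degree: 0.25 × 36.3 = 9.075
  town, associate degree: 0.4 × 43.2 = 17.28
  town, bachelor's degree: 0.26 × 42.2 = 10.972
Post-stratified estimate = 38.254 → 38.3%.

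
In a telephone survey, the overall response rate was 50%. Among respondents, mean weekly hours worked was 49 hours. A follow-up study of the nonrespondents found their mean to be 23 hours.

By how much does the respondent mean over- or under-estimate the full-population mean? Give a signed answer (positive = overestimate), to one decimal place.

Nonresponse fraction = 1 − 0.5 = 0.5.
Bias = (nonresponse fraction) × (respondent mean − nonrespondent mean)
     = 0.5 × (49 − 23) = 0.5 × 26 = 13.

+13.0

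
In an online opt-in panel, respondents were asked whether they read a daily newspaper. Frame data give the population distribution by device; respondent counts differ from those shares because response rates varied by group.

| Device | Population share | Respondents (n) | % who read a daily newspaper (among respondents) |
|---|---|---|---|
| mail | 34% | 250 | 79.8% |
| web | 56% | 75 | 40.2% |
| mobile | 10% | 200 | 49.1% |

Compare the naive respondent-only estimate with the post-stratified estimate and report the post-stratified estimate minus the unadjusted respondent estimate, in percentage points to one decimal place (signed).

-7.9 percentage points

Naive respondent-only estimate (weights = respondent counts):
  (250/525)×79.8 + (75/525)×40.2 + (200/525)×49.1 = 62.4476%
Post-stratified estimate weights by population shares:
  0.34×79.8 + 0.56×40.2 + 0.1×49.1 = 54.554%
Difference = 54.554 − 62.4476 = -7.8936 pp.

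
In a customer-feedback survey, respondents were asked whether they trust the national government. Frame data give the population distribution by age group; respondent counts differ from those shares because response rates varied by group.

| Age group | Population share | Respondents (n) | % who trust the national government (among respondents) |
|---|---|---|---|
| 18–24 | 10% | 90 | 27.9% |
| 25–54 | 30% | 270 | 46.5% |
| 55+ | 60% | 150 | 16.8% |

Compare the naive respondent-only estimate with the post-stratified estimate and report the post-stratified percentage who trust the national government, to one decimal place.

26.8%

Without adjustment, the pooled respondent share is:
  (90/510)×27.9 + (270/510)×46.5 + (150/510)×16.8 = 34.4824%
Reweighting by population age group shares:
  0.1×27.9 + 0.3×46.5 + 0.6×16.8 = 26.82%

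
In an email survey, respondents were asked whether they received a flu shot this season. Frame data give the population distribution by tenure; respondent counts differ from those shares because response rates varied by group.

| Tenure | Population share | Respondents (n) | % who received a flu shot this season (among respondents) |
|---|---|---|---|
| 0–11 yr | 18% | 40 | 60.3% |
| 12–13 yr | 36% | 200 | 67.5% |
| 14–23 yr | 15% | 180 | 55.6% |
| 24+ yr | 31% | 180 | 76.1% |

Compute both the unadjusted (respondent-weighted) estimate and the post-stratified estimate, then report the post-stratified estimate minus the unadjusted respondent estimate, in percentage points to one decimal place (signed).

Unadjusted (pooled respondent) estimate weights by respondent counts:
  (40/600)×60.3 + (200/600)×67.5 + (180/600)×55.6 + (180/600)×76.1 = 66.03%
Post-stratifying to population shares instead:
  0.18×60.3 + 0.36×67.5 + 0.15×55.6 + 0.31×76.1 = 67.085%
Difference = 67.085 − 66.03 = 1.055 pp.

+1.1 percentage points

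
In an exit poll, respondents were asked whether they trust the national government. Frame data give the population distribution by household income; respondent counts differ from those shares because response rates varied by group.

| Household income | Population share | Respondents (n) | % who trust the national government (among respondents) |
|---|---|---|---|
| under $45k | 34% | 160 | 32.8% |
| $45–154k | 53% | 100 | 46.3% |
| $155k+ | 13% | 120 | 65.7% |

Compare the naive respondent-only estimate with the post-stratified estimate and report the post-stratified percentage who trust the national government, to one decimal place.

Without adjustment, the pooled respondent share is:
  (160/380)×32.8 + (100/380)×46.3 + (120/380)×65.7 = 46.7421%
Post-stratified estimate weights by population shares:
  0.34×32.8 + 0.53×46.3 + 0.13×65.7 = 44.232%

44.2%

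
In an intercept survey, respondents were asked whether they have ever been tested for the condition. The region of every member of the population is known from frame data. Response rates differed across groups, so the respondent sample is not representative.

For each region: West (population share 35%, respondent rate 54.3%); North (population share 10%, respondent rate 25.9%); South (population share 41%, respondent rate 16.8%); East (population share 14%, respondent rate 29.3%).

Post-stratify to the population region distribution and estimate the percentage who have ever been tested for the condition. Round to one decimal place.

Reweight to the known region distribution:
  West: 0.35 × 54.3 = 19.005
  North: 0.1 × 25.9 = 2.59
  South: 0.41 × 16.8 = 6.888
  East: 0.14 × 29.3 = 4.102
Post-stratified estimate = 32.585 → 32.6%.

32.6%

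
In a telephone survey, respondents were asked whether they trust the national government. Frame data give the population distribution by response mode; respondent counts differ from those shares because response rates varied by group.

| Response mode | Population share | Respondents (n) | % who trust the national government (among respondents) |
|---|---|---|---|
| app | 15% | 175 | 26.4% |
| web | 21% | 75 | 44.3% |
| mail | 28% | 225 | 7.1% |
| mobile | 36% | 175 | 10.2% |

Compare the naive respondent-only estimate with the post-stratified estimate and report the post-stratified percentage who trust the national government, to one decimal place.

18.9%

Without adjustment, the pooled respondent share is:
  (175/650)×26.4 + (75/650)×44.3 + (225/650)×7.1 + (175/650)×10.2 = 17.4231%
Post-stratified estimate weights by population shares:
  0.15×26.4 + 0.21×44.3 + 0.28×7.1 + 0.36×10.2 = 18.923%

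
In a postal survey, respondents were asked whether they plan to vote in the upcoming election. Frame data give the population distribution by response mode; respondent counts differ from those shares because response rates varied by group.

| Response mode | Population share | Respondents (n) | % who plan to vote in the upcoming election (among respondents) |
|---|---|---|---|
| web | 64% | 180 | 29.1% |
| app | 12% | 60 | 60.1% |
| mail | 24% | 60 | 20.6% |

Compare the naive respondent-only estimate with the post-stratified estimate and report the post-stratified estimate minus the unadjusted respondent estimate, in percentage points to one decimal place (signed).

-2.8 percentage points

Without adjustment, the pooled respondent share is:
  (180/300)×29.1 + (60/300)×60.1 + (60/300)×20.6 = 33.6%
Post-stratifying to population shares instead:
  0.64×29.1 + 0.12×60.1 + 0.24×20.6 = 30.78%
Difference = 30.78 − 33.6 = -2.82 pp.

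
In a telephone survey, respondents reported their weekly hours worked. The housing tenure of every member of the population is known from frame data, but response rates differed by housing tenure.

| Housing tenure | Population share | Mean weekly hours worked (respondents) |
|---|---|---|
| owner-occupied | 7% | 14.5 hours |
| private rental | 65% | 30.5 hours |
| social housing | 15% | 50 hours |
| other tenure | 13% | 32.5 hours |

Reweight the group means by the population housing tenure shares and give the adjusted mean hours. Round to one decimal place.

Post-stratification weights by population share, not respondent share:
  owner-occupied: 0.07 × 14.5 = 1.015
  private rental: 0.65 × 30.5 = 19.825
  social housing: 0.15 × 50 = 7.5
  other tenure: 0.13 × 32.5 = 4.225
Post-stratified estimate = 32.565 → 32.6.

32.6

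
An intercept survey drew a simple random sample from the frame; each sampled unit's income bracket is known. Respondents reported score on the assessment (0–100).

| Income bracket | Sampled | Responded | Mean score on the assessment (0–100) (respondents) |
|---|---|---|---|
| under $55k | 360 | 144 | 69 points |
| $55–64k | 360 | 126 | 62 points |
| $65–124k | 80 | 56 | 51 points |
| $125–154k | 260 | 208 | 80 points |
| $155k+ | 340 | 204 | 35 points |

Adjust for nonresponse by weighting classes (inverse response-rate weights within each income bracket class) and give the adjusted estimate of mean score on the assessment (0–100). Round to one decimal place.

Class response rates: under $55k 144/360 = 40%, $55–64k 126/360 = 35%, $65–124k 56/80 = 70%, $125–154k 208/260 = 80%, $155k+ 204/340 = 60%.
With weight = n_sampled/n_responded per class, the weighted class total is n_sampled:
  under $55k: 360 × 69 = 24,840
  $55–64k: 360 × 62 = 22,320
  $65–124k: 80 × 51 = 4080
  $125–154k: 260 × 80 = 20,800
  $155k+: 340 × 35 = 11,900
Adjusted estimate = 83,940 / 1,400 = 59.9571 → 60.0.

60.0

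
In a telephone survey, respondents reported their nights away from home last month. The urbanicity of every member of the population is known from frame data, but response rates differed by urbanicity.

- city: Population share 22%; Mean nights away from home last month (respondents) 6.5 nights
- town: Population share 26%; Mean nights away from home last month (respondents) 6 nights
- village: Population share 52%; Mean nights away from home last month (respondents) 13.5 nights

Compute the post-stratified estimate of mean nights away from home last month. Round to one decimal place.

10.0

Each cell contributes population-share × respondent value:
  city: 0.22 × 6.5 = 1.43
  town: 0.26 × 6 = 1.56
  village: 0.52 × 13.5 = 7.02
Post-stratified estimate = 10.01 → 10.0.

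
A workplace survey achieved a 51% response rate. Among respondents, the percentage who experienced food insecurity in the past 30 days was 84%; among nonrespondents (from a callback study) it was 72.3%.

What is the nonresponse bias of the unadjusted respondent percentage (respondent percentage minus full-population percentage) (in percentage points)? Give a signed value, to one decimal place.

+5.7 percentage points

Nonresponse fraction = 1 − 0.51 = 0.49.
Bias = (nonresponse fraction) × (respondent percentage − nonrespondent percentage)
     = 0.49 × (84 − 72.3) = 0.49 × 11.7 = 5.733.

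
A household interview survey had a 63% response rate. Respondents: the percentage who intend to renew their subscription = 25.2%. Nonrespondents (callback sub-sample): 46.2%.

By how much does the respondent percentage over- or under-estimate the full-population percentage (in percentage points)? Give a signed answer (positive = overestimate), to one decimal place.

Nonresponse fraction = 1 − 0.63 = 0.37.
Bias = (nonresponse fraction) × (respondent percentage − nonrespondent percentage)
     = 0.37 × (25.2 − 46.2) = 0.37 × -21 = -7.77.

-7.8 percentage points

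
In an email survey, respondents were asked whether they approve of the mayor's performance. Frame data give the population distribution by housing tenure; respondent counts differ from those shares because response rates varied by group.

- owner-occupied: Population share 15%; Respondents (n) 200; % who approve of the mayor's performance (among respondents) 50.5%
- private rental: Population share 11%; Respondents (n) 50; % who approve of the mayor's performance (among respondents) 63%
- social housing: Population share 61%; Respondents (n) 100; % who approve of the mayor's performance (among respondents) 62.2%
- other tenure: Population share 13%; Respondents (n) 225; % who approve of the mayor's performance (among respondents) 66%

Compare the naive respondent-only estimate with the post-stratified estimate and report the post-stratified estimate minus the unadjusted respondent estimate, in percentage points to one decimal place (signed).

+1.3 percentage points

Naive respondent-only estimate (weights = respondent counts):
  (200/575)×50.5 + (50/575)×63 + (100/575)×62.2 + (225/575)×66 = 59.687%
Post-stratifying to population shares instead:
  0.15×50.5 + 0.11×63 + 0.61×62.2 + 0.13×66 = 61.027%
Difference = 61.027 − 59.687 = 1.34 pp.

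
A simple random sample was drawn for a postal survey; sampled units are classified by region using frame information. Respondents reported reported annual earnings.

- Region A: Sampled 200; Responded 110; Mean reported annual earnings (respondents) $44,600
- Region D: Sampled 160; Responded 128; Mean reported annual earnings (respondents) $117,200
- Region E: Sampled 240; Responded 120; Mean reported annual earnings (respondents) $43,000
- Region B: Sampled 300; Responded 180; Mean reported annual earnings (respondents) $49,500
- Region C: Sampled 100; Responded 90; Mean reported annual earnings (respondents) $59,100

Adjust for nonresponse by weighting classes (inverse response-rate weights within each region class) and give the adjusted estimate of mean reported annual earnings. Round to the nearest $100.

Response rates by class: Region A 110/200 = 55%, Region D 128/160 = 80%, Region E 120/240 = 50%, Region B 180/300 = 60%, Region C 90/100 = 90%.
Weighting each respondent by the inverse class response rate inflates each class back to its sampled size, so the class weight is n_sampled:
  Region A: 200 × 44,600 = 8,920,000
  Region D: 160 × 117,200 = 18,752,000
  Region E: 240 × 43,000 = 10,320,000
  Region B: 300 × 49,500 = 14,850,000
  Region C: 100 × 59,100 = 5,910,000
Adjusted estimate = 58,752,000 / 1,000 = 58,752 → $58,800.

$58,800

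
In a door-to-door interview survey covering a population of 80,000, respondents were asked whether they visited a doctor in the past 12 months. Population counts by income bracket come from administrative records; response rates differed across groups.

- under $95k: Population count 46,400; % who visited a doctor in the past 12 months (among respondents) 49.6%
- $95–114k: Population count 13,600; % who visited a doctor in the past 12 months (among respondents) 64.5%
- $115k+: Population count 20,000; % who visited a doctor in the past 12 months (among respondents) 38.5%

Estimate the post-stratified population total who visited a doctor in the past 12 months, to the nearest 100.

Each cell contributes its population count × the respondent rate:
  under $95k: 46,400 × 49.6% = 23014.4
  $95–114k: 13,600 × 64.5% = 8772
  $115k+: 20,000 × 38.5% = 7700
Estimated total = 39486.4 → 39,500.

39,500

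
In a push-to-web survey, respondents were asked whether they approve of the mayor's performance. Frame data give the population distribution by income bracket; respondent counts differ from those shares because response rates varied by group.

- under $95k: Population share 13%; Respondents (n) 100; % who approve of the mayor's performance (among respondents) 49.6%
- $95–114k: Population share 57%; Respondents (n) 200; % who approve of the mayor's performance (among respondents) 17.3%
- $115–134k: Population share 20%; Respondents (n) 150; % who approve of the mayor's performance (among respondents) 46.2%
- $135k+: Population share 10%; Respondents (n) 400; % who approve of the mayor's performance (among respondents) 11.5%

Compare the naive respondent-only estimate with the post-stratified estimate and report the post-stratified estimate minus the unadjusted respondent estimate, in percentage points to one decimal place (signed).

+3.2 percentage points

Without adjustment, the pooled respondent share is:
  (100/850)×49.6 + (200/850)×17.3 + (150/850)×46.2 + (400/850)×11.5 = 23.4706%
Post-stratified estimate weights by population shares:
  0.13×49.6 + 0.57×17.3 + 0.2×46.2 + 0.1×11.5 = 26.699%
Difference = 26.699 − 23.4706 = 3.2284 pp.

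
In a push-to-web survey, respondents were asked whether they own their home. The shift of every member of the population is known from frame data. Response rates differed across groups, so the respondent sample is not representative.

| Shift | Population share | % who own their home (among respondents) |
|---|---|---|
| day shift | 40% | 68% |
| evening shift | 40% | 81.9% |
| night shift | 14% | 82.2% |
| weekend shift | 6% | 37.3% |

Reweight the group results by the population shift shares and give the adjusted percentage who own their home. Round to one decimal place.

Weight each group's respondent value by its population share:
  day shift: 0.4 × 68 = 27.2
  evening shift: 0.4 × 81.9 = 32.76
  night shift: 0.14 × 82.2 = 11.508
  weekend shift: 0.06 × 37.3 = 2.238
Post-stratified estimate = 73.706 → 73.7%.

73.7%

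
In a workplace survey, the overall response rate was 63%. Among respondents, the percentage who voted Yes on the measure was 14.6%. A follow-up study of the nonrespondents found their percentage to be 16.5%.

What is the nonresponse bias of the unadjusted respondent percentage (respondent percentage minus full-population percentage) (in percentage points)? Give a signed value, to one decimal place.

-0.7 percentage points

Nonresponse fraction = 1 − 0.63 = 0.37.
Bias = (nonresponse fraction) × (respondent percentage − nonrespondent percentage)
     = 0.37 × (14.6 − 16.5) = 0.37 × -1.9 = -0.703.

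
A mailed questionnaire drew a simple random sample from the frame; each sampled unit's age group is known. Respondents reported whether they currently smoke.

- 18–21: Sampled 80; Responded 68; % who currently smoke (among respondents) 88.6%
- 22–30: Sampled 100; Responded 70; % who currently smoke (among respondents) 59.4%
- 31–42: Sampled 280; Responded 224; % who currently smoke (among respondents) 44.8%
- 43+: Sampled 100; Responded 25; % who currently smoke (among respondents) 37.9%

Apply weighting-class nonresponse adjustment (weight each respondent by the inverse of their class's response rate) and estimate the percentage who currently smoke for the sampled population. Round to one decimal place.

52.4%

Response rates by class: 18–21 68/80 = 85%, 22–30 70/100 = 70%, 31–42 224/280 = 80%, 43+ 25/100 = 25%.
Weighting each respondent by the inverse class response rate inflates each class back to its sampled size, so the class weight is n_sampled:
  18–21: 80 × 88.6 = 7088
  22–30: 100 × 59.4 = 5940
  31–42: 280 × 44.8 = 12,544
  43+: 100 × 37.9 = 3790
Adjusted estimate = 29,362 / 560 = 52.4321 → 52.4%.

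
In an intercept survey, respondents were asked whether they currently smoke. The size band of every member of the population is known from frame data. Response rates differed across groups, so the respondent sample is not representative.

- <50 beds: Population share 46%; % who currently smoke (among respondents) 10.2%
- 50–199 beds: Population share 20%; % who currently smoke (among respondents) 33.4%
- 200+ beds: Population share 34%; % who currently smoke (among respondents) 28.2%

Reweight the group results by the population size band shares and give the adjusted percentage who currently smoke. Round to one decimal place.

Reweight to the known size band distribution:
  <50 beds: 0.46 × 10.2 = 4.692
  50–199 beds: 0.2 × 33.4 = 6.68
  200+ beds: 0.34 × 28.2 = 9.588
Post-stratified estimate = 20.96 → 21.0%.

21.0%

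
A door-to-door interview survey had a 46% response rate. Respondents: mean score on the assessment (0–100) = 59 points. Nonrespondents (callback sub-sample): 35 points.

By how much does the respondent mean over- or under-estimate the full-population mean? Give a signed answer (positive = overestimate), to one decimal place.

+13.0

Nonresponse fraction = 1 − 0.46 = 0.54.
Bias = (nonresponse fraction) × (respondent mean − nonrespondent mean)
     = 0.54 × (59 − 35) = 0.54 × 24 = 12.96.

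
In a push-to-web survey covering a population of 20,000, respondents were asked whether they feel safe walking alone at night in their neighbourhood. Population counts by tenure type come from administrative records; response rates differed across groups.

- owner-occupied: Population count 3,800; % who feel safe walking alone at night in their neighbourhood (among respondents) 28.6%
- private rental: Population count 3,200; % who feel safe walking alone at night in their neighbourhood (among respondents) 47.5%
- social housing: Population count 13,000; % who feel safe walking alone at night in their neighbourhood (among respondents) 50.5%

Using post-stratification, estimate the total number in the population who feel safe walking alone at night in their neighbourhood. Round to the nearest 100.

Estimated count per cell = population count × respondent percentage:
  owner-occupied: 3,800 × 28.6% = 1086.8
  private rental: 3,200 × 47.5% = 1520
  social housing: 13,000 × 50.5% = 6565
Estimated total = 9171.8 → 9,200.

9,200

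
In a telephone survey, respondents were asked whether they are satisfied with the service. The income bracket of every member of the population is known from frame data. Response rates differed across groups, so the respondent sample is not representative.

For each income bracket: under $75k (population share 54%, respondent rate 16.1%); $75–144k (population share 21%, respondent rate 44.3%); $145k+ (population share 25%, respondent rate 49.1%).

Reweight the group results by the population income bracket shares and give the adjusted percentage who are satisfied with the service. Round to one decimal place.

30.3%

Reweight to the known income bracket distribution:
  under $75k: 0.54 × 16.1 = 8.694
  $75–144k: 0.21 × 44.3 = 9.303
  $145k+: 0.25 × 49.1 = 12.275
Post-stratified estimate = 30.272 → 30.3%.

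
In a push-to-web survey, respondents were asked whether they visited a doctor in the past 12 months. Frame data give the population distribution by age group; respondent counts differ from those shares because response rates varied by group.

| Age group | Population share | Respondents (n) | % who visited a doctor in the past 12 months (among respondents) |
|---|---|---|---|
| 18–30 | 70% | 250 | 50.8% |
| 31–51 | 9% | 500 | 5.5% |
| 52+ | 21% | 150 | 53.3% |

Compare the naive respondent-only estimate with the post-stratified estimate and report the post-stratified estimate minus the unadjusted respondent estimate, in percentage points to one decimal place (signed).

Naive respondent-only estimate (weights = respondent counts):
  (250/900)×50.8 + (500/900)×5.5 + (150/900)×53.3 = 26.05%
Reweighting by population age group shares:
  0.7×50.8 + 0.09×5.5 + 0.21×53.3 = 47.248%
Difference = 47.248 − 26.05 = 21.198 pp.

+21.2 percentage points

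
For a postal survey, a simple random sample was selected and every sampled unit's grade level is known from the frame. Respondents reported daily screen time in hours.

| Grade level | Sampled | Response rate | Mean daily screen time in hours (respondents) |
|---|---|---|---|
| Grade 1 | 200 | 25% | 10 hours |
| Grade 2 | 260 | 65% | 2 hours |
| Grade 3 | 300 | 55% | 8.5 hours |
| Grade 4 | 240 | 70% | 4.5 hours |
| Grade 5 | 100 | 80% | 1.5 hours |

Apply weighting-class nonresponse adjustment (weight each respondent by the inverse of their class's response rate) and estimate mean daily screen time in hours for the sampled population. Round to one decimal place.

Weighting each respondent by the inverse class response rate inflates each class back to its sampled size, so the class weight is n_sampled:
  Grade 1: 200 × 10 = 2000
  Grade 2: 260 × 2 = 520
  Grade 3: 300 × 8.5 = 2550
  Grade 4: 240 × 4.5 = 1080
  Grade 5: 100 × 1.5 = 150
Adjusted estimate = 6300 / 1,100 = 5.72727 → 5.7.

5.7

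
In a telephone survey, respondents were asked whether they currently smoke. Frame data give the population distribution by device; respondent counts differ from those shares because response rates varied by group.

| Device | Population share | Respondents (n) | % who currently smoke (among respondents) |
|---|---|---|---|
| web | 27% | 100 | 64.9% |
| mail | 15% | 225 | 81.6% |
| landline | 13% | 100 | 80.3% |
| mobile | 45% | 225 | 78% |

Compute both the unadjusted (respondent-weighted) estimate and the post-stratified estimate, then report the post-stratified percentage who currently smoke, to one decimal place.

75.3%

Unadjusted (pooled respondent) estimate weights by respondent counts:
  (100/650)×64.9 + (225/650)×81.6 + (100/650)×80.3 + (225/650)×78 = 77.5846%
Reweighting by population device shares:
  0.27×64.9 + 0.15×81.6 + 0.13×80.3 + 0.45×78 = 75.302%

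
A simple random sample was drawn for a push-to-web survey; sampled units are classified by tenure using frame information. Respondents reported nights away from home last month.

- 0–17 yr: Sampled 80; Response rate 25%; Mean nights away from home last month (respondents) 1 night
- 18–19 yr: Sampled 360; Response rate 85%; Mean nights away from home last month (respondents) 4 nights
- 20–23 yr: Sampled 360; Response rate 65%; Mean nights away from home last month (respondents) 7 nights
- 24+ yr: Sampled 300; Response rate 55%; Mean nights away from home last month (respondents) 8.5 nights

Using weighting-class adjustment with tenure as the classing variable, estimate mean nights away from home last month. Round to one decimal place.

6.0

Each respondent's weight = sampled/responded in their class; summing within a class gives n_sampled, so:
  0–17 yr: 80 × 1 = 80
  18–19 yr: 360 × 4 = 1440
  20–23 yr: 360 × 7 = 2520
  24+ yr: 300 × 8.5 = 2550
Adjusted estimate = 6590 / 1,100 = 5.99091 → 6.0.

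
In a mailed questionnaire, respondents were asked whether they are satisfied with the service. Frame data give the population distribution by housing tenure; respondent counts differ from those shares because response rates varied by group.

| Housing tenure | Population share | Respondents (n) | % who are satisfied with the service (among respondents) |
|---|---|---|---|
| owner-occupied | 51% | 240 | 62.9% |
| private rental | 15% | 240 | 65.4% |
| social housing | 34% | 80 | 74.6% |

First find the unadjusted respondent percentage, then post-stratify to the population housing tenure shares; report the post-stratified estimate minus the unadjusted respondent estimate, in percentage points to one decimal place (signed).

+1.6 percentage points

Without adjustment, the pooled respondent share is:
  (240/560)×62.9 + (240/560)×65.4 + (80/560)×74.6 = 65.6429%
Post-stratifying to population shares instead:
  0.51×62.9 + 0.15×65.4 + 0.34×74.6 = 67.253%
Difference = 67.253 − 65.6429 = 1.6101 pp.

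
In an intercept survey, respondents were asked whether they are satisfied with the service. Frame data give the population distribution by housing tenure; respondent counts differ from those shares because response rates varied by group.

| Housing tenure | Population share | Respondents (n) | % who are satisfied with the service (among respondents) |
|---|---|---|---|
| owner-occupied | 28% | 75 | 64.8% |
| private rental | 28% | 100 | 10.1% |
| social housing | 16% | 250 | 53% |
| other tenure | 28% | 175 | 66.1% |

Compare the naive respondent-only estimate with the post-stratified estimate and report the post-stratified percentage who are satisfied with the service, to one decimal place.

Naive respondent-only estimate (weights = respondent counts):
  (75/600)×64.8 + (100/600)×10.1 + (250/600)×53 + (175/600)×66.1 = 51.1458%
Post-stratifying to population shares instead:
  0.28×64.8 + 0.28×10.1 + 0.16×53 + 0.28×66.1 = 47.96%

48.0%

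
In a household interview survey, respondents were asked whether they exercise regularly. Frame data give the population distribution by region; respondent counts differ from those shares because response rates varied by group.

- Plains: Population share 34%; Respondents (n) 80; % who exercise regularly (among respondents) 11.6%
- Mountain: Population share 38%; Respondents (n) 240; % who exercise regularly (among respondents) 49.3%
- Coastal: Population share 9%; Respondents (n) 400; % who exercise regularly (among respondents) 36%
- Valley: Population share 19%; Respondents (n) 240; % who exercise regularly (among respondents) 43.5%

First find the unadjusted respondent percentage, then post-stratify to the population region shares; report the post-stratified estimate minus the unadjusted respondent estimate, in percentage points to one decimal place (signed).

-5.0 percentage points

Unadjusted (pooled respondent) estimate weights by respondent counts:
  (80/960)×11.6 + (240/960)×49.3 + (400/960)×36 + (240/960)×43.5 = 39.1667%
Post-stratifying to population shares instead:
  0.34×11.6 + 0.38×49.3 + 0.09×36 + 0.19×43.5 = 34.183%
Difference = 34.183 − 39.1667 = -4.9837 pp.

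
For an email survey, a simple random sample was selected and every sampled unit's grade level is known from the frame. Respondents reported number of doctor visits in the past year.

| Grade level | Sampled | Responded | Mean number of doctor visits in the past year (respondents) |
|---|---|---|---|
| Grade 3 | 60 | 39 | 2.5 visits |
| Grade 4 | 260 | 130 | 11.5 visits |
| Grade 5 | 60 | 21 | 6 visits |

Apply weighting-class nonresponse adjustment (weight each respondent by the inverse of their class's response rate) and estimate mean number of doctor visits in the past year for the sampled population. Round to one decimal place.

9.2

Class response rates: Grade 3 39/60 = 65%, Grade 4 130/260 = 50%, Grade 5 21/60 = 35%.
Inverse-response-rate weighting restores each class to its sampled count, so class totals weight by n_sampled:
  Grade 3: 60 × 2.5 = 150
  Grade 4: 260 × 11.5 = 2990
  Grade 5: 60 × 6 = 360
Adjusted estimate = 3500 / 380 = 9.21053 → 9.2.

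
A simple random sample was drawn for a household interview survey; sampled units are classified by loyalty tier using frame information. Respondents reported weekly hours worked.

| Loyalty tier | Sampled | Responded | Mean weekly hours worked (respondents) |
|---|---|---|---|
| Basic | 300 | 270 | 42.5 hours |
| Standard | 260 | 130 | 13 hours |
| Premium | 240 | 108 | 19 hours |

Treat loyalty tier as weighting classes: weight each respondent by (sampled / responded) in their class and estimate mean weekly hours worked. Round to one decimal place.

25.9

Class response rates: Basic 270/300 = 90%, Standard 130/260 = 50%, Premium 108/240 = 45%.
Inverse-response-rate weighting restores each class to its sampled count, so class totals weight by n_sampled:
  Basic: 300 × 42.5 = 12,750
  Standard: 260 × 13 = 3380
  Premium: 240 × 19 = 4560
Adjusted estimate = 20,690 / 800 = 25.8625 → 25.9.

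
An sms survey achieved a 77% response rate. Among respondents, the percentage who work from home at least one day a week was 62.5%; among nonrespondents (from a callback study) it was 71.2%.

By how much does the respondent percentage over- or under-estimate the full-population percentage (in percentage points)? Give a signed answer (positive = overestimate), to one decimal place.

Nonresponse fraction = 1 − 0.77 = 0.23.
Bias = (nonresponse fraction) × (respondent percentage − nonrespondent percentage)
     = 0.23 × (62.5 − 71.2) = 0.23 × -8.7 = -2.001.

-2.0 percentage points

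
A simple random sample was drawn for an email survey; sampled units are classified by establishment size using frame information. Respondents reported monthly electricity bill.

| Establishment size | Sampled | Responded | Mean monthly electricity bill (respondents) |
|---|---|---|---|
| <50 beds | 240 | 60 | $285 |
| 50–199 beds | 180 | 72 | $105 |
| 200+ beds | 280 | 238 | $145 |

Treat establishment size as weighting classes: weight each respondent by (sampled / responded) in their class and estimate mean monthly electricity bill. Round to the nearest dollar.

$183

Response rates by class: <50 beds 60/240 = 25%, 50–199 beds 72/180 = 40%, 200+ beds 238/280 = 85%.
Weighting each respondent by the inverse class response rate inflates each class back to its sampled size, so the class weight is n_sampled:
  <50 beds: 240 × 285 = 68,400
  50–199 beds: 180 × 105 = 18,900
  200+ beds: 280 × 145 = 40,600
Adjusted estimate = 127,900 / 700 = 182.714 → $183.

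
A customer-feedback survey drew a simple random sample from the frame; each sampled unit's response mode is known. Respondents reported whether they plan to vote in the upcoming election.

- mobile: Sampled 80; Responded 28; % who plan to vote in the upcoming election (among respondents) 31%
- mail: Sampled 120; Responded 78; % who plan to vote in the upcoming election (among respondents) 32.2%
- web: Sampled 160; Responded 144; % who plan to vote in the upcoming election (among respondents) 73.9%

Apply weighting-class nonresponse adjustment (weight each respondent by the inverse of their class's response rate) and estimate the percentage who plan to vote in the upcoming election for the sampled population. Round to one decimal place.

Class response rates: mobile 28/80 = 35%, mail 78/120 = 65%, web 144/160 = 90%.
With weight = n_sampled/n_responded per class, the weighted class total is n_sampled:
  mobile: 80 × 31 = 2480
  mail: 120 × 32.2 = 3864
  web: 160 × 73.9 = 11,824
Adjusted estimate = 18,168 / 360 = 50.4667 → 50.5%.

50.5%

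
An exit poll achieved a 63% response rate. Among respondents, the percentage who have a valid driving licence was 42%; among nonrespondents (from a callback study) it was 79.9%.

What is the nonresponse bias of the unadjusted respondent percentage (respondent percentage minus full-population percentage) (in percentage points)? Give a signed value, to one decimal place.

-14.0 percentage points

Nonresponse fraction = 1 − 0.63 = 0.37.
Bias = (nonresponse fraction) × (respondent percentage − nonrespondent percentage)
     = 0.37 × (42 − 79.9) = 0.37 × -37.9 = -14.023.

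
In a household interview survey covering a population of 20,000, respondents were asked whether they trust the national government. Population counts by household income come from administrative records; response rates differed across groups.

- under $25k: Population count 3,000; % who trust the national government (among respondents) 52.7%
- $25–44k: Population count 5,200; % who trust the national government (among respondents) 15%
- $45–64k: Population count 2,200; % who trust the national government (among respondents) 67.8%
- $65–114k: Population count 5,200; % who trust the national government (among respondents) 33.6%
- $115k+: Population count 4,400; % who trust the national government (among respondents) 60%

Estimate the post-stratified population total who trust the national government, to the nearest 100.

8,200

Estimated count per cell = population count × respondent percentage:
  under $25k: 3,000 × 52.7% = 1581
  $25–44k: 5,200 × 15% = 780
  $45–64k: 2,200 × 67.8% = 1491.6
  $65–114k: 5,200 × 33.6% = 1747.2
  $115k+: 4,400 × 60% = 2640
Estimated total = 8239.8 → 8,200.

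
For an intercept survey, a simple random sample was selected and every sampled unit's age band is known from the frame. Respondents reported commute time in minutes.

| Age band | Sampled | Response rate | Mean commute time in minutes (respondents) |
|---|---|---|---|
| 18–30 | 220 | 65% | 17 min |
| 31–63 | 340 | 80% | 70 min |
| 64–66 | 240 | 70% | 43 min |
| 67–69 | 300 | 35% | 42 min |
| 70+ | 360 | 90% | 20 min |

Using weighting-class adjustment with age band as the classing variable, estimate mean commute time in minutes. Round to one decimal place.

Weighting each respondent by the inverse class response rate inflates each class back to its sampled size, so the class weight is n_sampled:
  18–30: 220 × 17 = 3740
  31–63: 340 × 70 = 23,800
  64–66: 240 × 43 = 10,320
  67–69: 300 × 42 = 12,600
  70+: 360 × 20 = 7200
Adjusted estimate = 57,660 / 1,460 = 39.4932 → 39.5.

39.5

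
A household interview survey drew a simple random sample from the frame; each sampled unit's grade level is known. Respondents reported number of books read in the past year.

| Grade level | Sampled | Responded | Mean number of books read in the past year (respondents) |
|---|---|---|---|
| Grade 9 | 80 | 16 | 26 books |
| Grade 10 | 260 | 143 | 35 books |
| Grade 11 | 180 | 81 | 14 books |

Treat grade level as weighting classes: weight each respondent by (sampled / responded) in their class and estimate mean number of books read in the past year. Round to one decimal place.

Response rates by class: Grade 9 16/80 = 20%, Grade 10 143/260 = 55%, Grade 11 81/180 = 45%.
Weighting each respondent by the inverse class response rate inflates each class back to its sampled size, so the class weight is n_sampled:
  Grade 9: 80 × 26 = 2080
  Grade 10: 260 × 35 = 9100
  Grade 11: 180 × 14 = 2520
Adjusted estimate = 13,700 / 520 = 26.3462 → 26.3.

26.3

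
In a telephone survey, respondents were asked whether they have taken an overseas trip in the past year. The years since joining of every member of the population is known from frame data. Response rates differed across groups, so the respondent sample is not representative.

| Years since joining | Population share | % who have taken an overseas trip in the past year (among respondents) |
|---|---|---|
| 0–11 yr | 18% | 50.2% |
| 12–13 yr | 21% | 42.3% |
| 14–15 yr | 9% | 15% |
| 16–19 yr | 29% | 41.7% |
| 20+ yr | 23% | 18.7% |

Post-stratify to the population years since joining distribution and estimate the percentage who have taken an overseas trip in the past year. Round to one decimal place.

Each cell contributes population-share × respondent value:
  0–11 yr: 0.18 × 50.2 = 9.036
  12–13 yr: 0.21 × 42.3 = 8.883
  14–15 yr: 0.09 × 15 = 1.35
  16–19 yr: 0.29 × 41.7 = 12.093
  20+ yr: 0.23 × 18.7 = 4.301
Post-stratified estimate = 35.663 → 35.7%.

35.7%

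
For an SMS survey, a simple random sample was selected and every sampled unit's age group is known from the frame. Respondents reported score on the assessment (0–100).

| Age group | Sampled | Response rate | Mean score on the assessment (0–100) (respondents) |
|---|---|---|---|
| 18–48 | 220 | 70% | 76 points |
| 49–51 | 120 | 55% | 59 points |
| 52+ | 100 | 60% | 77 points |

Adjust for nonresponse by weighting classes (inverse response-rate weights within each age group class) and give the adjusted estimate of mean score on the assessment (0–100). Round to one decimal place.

71.6

Each respondent's weight = sampled/responded in their class; summing within a class gives n_sampled, so:
  18–48: 220 × 76 = 16,720
  49–51: 120 × 59 = 7080
  52+: 100 × 77 = 7700
Adjusted estimate = 31,500 / 440 = 71.5909 → 71.6.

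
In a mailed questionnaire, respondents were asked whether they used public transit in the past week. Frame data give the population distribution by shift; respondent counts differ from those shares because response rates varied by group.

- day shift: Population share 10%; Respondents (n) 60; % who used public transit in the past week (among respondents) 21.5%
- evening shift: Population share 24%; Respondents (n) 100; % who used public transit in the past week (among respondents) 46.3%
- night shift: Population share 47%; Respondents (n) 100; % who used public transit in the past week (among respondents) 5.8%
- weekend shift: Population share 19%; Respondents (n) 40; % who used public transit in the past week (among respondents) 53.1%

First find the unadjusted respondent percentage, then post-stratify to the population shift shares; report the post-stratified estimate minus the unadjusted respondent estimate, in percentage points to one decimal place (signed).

Without adjustment, the pooled respondent share is:
  (60/300)×21.5 + (100/300)×46.3 + (100/300)×5.8 + (40/300)×53.1 = 28.7467%
Reweighting by population shift shares:
  0.1×21.5 + 0.24×46.3 + 0.47×5.8 + 0.19×53.1 = 26.077%
Difference = 26.077 − 28.7467 = -2.6697 pp.

-2.7 percentage points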